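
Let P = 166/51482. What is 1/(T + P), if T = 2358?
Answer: 25741/60697361 ≈ 0.00042409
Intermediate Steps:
P = 83/25741 (P = 166*(1/51482) = 83/25741 ≈ 0.0032244)
1/(T + P) = 1/(2358 + 83/25741) = 1/(60697361/25741) = 25741/60697361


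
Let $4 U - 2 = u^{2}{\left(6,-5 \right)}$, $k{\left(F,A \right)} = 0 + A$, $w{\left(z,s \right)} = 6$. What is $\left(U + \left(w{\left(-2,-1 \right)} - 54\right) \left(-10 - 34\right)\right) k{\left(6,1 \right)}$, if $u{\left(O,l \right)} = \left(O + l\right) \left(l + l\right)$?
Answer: $\frac{4275}{2} \approx 2137.5$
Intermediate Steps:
$k{\left(F,A \right)} = A$
$u{\left(O,l \right)} = 2 l \left(O + l\right)$ ($u{\left(O,l \right)} = \left(O + l\right) 2 l = 2 l \left(O + l\right)$)
$U = \frac{51}{2}$ ($U = \frac{1}{2} + \frac{\left(2 \left(-5\right) \left(6 - 5\right)\right)^{2}}{4} = \frac{1}{2} + \frac{\left(2 \left(-5\right) 1\right)^{2}}{4} = \frac{1}{2} + \frac{\left(-10\right)^{2}}{4} = \frac{1}{2} + \frac{1}{4} \cdot 100 = \frac{1}{2} + 25 = \frac{51}{2} \approx 25.5$)
$\left(U + \left(w{\left(-2,-1 \right)} - 54\right) \left(-10 - 34\right)\right) k{\left(6,1 \right)} = \left(\frac{51}{2} + \left(6 - 54\right) \left(-10 - 34\right)\right) 1 = \left(\frac{51}{2} - -2112\right) 1 = \left(\frac{51}{2} + 2112\right) 1 = \frac{4275}{2} \cdot 1 = \frac{4275}{2}$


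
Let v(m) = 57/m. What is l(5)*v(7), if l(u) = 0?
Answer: 0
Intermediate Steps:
l(5)*v(7) = 0*(57/7) = 0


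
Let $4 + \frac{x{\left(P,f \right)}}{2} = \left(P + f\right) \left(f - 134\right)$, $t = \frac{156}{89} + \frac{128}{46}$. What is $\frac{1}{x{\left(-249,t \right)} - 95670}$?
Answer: $- \frac{4190209}{135674734970} \approx -3.0884 \cdot 10^{-5}$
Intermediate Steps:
$t = \frac{9284}{2047}$ ($t = 156 \cdot \frac{1}{89} + 128 \cdot \frac{1}{46} = \frac{156}{89} + \frac{64}{23} = \frac{9284}{2047} \approx 4.5354$)
$x{\left(P,f \right)} = -8 + 2 \left(-134 + f\right) \left(P + f\right)$ ($x{\left(P,f \right)} = -8 + 2 \left(P + f\right) \left(f - 134\right) = -8 + 2 \left(P + f\right) \left(-134 + f\right) = -8 + 2 \left(-134 + f\right) \left(P + f\right)$)
$\frac{1}{x{\left(-249,t \right)} - 95670} = \frac{1}{\left(-8 - -66732 - \frac{2488112}{2047} + 2 \left(\frac{9284}{2047}\right)^{2} + 2 \left(-249\right) \frac{9284}{2047}\right) - 95670} = \frac{1}{\left(-8 + 66732 - \frac{2488112}{2047} + 2 \cdot \frac{86192656}{4190209} - \frac{4623432}{2047}\right) - 95670} = \frac{1}{\left(-8 + 66732 - \frac{2488112}{2047} + \frac{172385312}{4190209} - \frac{4623432}{2047}\right) - 95670} = \frac{1}{\frac{265202560060}{4190209} - 95670} = \frac{1}{- \frac{135674734970}{4190209}} = - \frac{4190209}{135674734970}$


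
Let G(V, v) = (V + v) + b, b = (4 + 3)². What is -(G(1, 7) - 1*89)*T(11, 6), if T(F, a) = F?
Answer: 352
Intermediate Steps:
b = 49 (b = 7² = 49)
G(V, v) = 49 + V + v (G(V, v) = (V + v) + 49 = 49 + V + v)
-(G(1, 7) - 1*89)*T(11, 6) = -((49 + 1 + 7) - 1*89)*11 = -(57 - 89)*11 = -(-32)*11 = -1*(-352) = 352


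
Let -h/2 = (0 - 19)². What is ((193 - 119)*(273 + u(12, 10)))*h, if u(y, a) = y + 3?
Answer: -15387264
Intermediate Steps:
u(y, a) = 3 + y
h = -722 (h = -2*(0 - 19)² = -2*(-19)² = -2*361 = -722)
((193 - 119)*(273 + u(12, 10)))*h = ((193 - 119)*(273 + (3 + 12)))*(-722) = (74*(273 + 15))*(-722) = (74*288)*(-722) = 21312*(-722) = -15387264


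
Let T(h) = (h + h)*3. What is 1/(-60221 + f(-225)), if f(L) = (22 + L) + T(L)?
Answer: -1/61774 ≈ -1.6188e-5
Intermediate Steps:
T(h) = 6*h (T(h) = (2*h)*3 = 6*h)
f(L) = 22 + 7*L (f(L) = (22 + L) + 6*L = 22 + 7*L)
1/(-60221 + f(-225)) = 1/(-60221 + (22 + 7*(-225))) = 1/(-60221 + (22 - 1575)) = 1/(-60221 - 1553) = 1/(-61774) = -1/61774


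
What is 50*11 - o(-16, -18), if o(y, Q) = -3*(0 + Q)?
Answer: 496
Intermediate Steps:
o(y, Q) = -3*Q
50*11 - o(-16, -18) = 50*11 - (-3)*(-18) = 550 - 1*54 = 550 - 54 = 496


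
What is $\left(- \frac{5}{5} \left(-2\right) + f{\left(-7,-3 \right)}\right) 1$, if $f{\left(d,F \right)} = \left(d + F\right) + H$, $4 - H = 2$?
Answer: $-6$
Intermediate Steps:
$H = 2$ ($H = 4 - 2 = 2$)
$f{\left(d,F \right)} = 2 + F + d$ ($f{\left(d,F \right)} = \left(d + F\right) + 2 = \left(F + d\right) + 2 = 2 + F + d$)
$\left(- \frac{5}{5} \left(-2\right) + f{\left(-7,-3 \right)}\right) 1 = \left(- \frac{5}{5} \left(-2\right) - 8\right) 1 = \left(\left(-1\right) 1 \left(-2\right) - 8\right) 1 = \left(\left(-1\right) \left(-2\right) - 8\right) 1 = \left(2 - 8\right) 1 = \left(-6\right) 1 = -6$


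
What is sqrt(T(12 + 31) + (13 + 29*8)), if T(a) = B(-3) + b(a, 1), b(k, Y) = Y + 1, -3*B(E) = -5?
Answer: sqrt(2238)/3 ≈ 15.769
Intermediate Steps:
B(E) = 5/3 (B(E) = -1/3*(-5) = 5/3)
b(k, Y) = 1 + Y
T(a) = 11/3 (T(a) = 5/3 + (1 + 1) = 5/3 + 2 = 11/3)
sqrt(T(12 + 31) + (13 + 29*8)) = sqrt(11/3 + (13 + 29*8)) = sqrt(11/3 + (13 + 232)) = sqrt(11/3 + 245) = sqrt(746/3) = sqrt(2238)/3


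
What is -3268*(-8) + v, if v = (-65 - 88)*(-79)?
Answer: 38231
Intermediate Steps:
v = 12087 (v = -153*(-79) = 12087)
-3268*(-8) + v = -3268*(-8) + 12087 = 26144 + 12087 = 38231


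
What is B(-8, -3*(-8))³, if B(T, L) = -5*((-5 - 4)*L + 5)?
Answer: 1174241375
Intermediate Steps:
B(T, L) = -25 + 45*L (B(T, L) = -5*(-9*L + 5) = -5*(5 - 9*L) = -25 + 45*L)
B(-8, -3*(-8))³ = (-25 + 45*(-3*(-8)))³ = (-25 + 45*24)³ = (-25 + 1080)³ = 1055³ = 1174241375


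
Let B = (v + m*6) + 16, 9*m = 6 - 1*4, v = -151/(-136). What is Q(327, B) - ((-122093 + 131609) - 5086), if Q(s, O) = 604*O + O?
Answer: 2745185/408 ≈ 6728.4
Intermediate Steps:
v = 151/136 (v = -151*(-1/136) = 151/136 ≈ 1.1103)
m = 2/9 (m = (6 - 1*4)/9 = (6 - 4)/9 = (⅑)*2 = 2/9 ≈ 0.22222)
B = 7525/408 (B = (151/136 + (2/9)*6) + 16 = (151/136 + 4/3) + 16 = 997/408 + 16 = 7525/408 ≈ 18.444)
Q(s, O) = 605*O
Q(327, B) - ((-122093 + 131609) - 5086) = 605*(7525/408) - ((-122093 + 131609) - 5086) = 4552625/408 - (9516 - 5086) = 4552625/408 - 1*4430 = 4552625/408 - 4430 = 2745185/408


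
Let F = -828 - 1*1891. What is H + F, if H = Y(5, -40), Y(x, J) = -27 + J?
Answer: -2786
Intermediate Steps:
F = -2719 (F = -828 - 1891 = -2719)
H = -67 (H = -27 - 40 = -67)
H + F = -67 - 2719 = -2786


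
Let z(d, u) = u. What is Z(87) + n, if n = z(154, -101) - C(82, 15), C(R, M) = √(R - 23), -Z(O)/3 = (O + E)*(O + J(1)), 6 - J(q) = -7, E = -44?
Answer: -13001 - √59 ≈ -13009.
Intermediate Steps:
J(q) = 13 (J(q) = 6 - 1*(-7) = 6 + 7 = 13)
Z(O) = -3*(-44 + O)*(13 + O) (Z(O) = -3*(O - 44)*(O + 13) = -3*(-44 + O)*(13 + O))
C(R, M) = √(-23 + R)
n = -101 - √59 (n = -101 - √(-23 + 82) = -101 - √59 ≈ -108.68)
Z(87) + n = (1716 - 3*87² + 93*87) + (-101 - √59) = (1716 - 3*7569 + 8091) + (-101 - √59) = (1716 - 22707 + 8091) + (-101 - √59) = -12900 + (-101 - √59) = -13001 - √59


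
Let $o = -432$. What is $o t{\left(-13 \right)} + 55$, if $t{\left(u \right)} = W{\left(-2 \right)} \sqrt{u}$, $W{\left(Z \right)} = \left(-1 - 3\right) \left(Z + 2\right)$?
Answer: $55$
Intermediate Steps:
$W{\left(Z \right)} = -8 - 4 Z$ ($W{\left(Z \right)} = - 4 \left(2 + Z\right) = -8 - 4 Z$)
$t{\left(u \right)} = 0$ ($t{\left(u \right)} = \left(-8 - -8\right) \sqrt{u} = \left(-8 + 8\right) \sqrt{u} = 0 \sqrt{u} = 0$)
$o t{\left(-13 \right)} + 55 = \left(-432\right) 0 + 55 = 0 + 55 = 55$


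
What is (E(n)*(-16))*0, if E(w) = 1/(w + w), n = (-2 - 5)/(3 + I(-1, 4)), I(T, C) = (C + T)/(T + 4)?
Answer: 0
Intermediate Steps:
I(T, C) = (C + T)/(4 + T)
n = -7/4 (n = (-2 - 5)/(3 + (4 - 1)/(4 - 1)) = -7/(3 + 3/3) = -7/(3 + (1/3)*3) = -7/(3 + 1) = -7/4 ≈ -1.7500)
E(w) = 1/(2*w)
(E(n)*(-16))*0 = ((1/(2*(-7/4)))*(-16))*0 = (((1/2)*(-4/7))*(-16))*0 = -2/7*(-16)*0 = (32/7)*0 = 0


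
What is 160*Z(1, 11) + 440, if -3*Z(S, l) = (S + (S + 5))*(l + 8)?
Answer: -19960/3 ≈ -6653.3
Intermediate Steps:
Z(S, l) = -(5 + 2*S)*(8 + l)/3 (Z(S, l) = -(S + (S + 5))*(l + 8)/3 = -(S + (5 + S))*(8 + l)/3 = -(5 + 2*S)*(8 + l)/3)
160*Z(1, 11) + 440 = 160*(-40/3 - 16/3*1 - 5/3*11 - ⅔*1*11) + 440 = 160*(-40/3 - 16/3 - 55/3 - 22/3) + 440 = 160*(-133/3) + 440 = -21280/3 + 440 = -19960/3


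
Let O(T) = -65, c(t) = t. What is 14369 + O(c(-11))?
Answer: 14304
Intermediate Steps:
14369 + O(c(-11)) = 14369 - 65 = 14304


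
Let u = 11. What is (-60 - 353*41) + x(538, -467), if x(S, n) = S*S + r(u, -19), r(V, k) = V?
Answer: 274922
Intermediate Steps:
x(S, n) = 11 + S² (x(S, n) = S*S + 11 = S² + 11 = 11 + S²)
(-60 - 353*41) + x(538, -467) = (-60 - 353*41) + (11 + 538²) = (-60 - 14473) + (11 + 289444) = -14533 + 289455 = 274922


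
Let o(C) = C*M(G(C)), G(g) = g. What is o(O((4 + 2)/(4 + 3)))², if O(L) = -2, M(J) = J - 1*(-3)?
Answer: 4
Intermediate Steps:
M(J) = 3 + J (M(J) = J + 3 = 3 + J)
o(C) = C*(3 + C)
o(O((4 + 2)/(4 + 3)))² = (-2*(3 - 2))² = (-2*1)² = (-2)² = 4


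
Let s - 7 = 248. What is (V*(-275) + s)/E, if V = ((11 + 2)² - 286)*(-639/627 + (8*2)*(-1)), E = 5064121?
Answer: -10399380/96218299 ≈ -0.10808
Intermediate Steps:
s = 255 (s = 7 + 248 = 255)
V = 416169/209 (V = (13² - 286)*(-639*1/627 + 16*(-1)) = (169 - 286)*(-213/209 - 16) = -117*(-3557/209) = 416169/209 ≈ 1991.2)
(V*(-275) + s)/E = ((416169/209)*(-275) + 255)/5064121 = (-10404225/19 + 255)*(1/5064121) = -10399380/19*1/5064121 = -10399380/96218299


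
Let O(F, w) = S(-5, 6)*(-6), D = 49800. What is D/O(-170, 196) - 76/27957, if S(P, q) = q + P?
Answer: -232043176/27957 ≈ -8300.0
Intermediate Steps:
S(P, q) = P + q
O(F, w) = -6 (O(F, w) = (-5 + 6)*(-6) = 1*(-6) = -6)
D/O(-170, 196) - 76/27957 = 49800/(-6) - 76/27957 = 49800*(-1/6) - 76*1/27957 = -8300 - 76/27957 = -232043176/27957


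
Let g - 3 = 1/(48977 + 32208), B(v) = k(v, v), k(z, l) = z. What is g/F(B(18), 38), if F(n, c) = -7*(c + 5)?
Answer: -243556/24436685 ≈ -0.0099668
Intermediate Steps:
B(v) = v
F(n, c) = -35 - 7*c (F(n, c) = -7*(5 + c) = -35 - 7*c)
g = 243556/81185 (g = 3 + 1/(48977 + 32208) = 3 + 1/81185 = 243556/81185 ≈ 3.0000)
g/F(B(18), 38) = 243556/(81185*(-35 - 7*38)) = 243556/(81185*(-35 - 266)) = (243556/81185)/(-301) = (243556/81185)*(-1/301) = -243556/24436685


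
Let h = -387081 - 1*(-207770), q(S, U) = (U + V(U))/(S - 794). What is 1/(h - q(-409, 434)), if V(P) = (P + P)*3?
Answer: -1203/215708095 ≈ -5.5770e-6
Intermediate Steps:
V(P) = 6*P (V(P) = (2*P)*3 = 6*P)
q(S, U) = 7*U/(-794 + S) (q(S, U) = (U + 6*U)/(S - 794) = (7*U)/(-794 + S) = 7*U/(-794 + S))
h = -179311 (h = -387081 + 207770 = -179311)
1/(h - q(-409, 434)) = 1/(-179311 - 7*434/(-794 - 409)) = 1/(-179311 - 7*434/(-1203)) = 1/(-179311 - 7*434*(-1)/1203) = 1/(-179311 - 1*(-3038/1203)) = 1/(-179311 + 3038/1203) = 1/(-215708095/1203) = -1203/215708095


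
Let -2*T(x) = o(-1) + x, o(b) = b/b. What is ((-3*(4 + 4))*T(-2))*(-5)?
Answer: 60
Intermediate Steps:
o(b) = 1
T(x) = -½ - x/2 (T(x) = -(1 + x)/2 = -½ - x/2)
((-3*(4 + 4))*T(-2))*(-5) = ((-3*(4 + 4))*(-½ - ½*(-2)))*(-5) = ((-3*8)*(-½ + 1))*(-5) = -24*½*(-5) = -12*(-5) = 60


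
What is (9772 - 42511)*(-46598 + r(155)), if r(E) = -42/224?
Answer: 24409248969/16 ≈ 1.5256e+9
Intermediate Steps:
r(E) = -3/16 (r(E) = -42*1/224 = -3/16)
(9772 - 42511)*(-46598 + r(155)) = (9772 - 42511)*(-46598 - 3/16) = -32739*(-745571/16) = 24409248969/16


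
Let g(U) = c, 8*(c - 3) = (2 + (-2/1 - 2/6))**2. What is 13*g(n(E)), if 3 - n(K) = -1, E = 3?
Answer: 2821/72 ≈ 39.181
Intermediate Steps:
n(K) = 4 (n(K) = 3 - 1*(-1) = 3 + 1 = 4)
c = 217/72 (c = 3 + (2 + (-2/1 - 2/6))**2/8 = 3 + (2 + (-2*1 - 2*1/6))**2/8 = 3 + (2 + (-2 - 1/3))**2/8 = 3 + (2 - 7/3)**2/8 = 3 + (-1/3)**2/8 = 3 + (1/8)*(1/9) = 3 + 1/72 = 217/72 ≈ 3.0139)
g(U) = 217/72
13*g(n(E)) = 13*(217/72) = 2821/72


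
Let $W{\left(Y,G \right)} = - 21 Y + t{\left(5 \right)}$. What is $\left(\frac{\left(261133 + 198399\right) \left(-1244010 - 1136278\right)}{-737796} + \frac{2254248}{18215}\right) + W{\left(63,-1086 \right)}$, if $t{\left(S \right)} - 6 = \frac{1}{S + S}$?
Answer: $\frac{9953934744479941}{6719477070} \approx 1.4814 \cdot 10^{6}$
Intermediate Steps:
$t{\left(S \right)} = 6 + \frac{1}{2 S}$ ($t{\left(S \right)} = 6 + \frac{1}{S + S} = 6 + \frac{1}{2 S}$)
$W{\left(Y,G \right)} = \frac{61}{10} - 21 Y$ ($W{\left(Y,G \right)} = - 21 Y + \left(6 + \frac{1}{2 \cdot 5}\right) = - 21 Y + \left(6 + \frac{1}{2} \cdot \frac{1}{5}\right) = - 21 Y + \left(6 + \frac{1}{10}\right) = - 21 Y + \frac{61}{10} = \frac{61}{10} - 21 Y$)
$\left(\frac{\left(261133 + 198399\right) \left(-1244010 - 1136278\right)}{-737796} + \frac{2254248}{18215}\right) + W{\left(63,-1086 \right)} = \left(\frac{\left(261133 + 198399\right) \left(-1244010 - 1136278\right)}{-737796} + \frac{2254248}{18215}\right) + \left(\frac{61}{10} - 1323\right) = \left(459532 \left(-2380288\right) \left(- \frac{1}{737796}\right) + 2254248 \cdot \frac{1}{18215}\right) + \left(\frac{61}{10} - 1323\right) = \left(\left(-1093818505216\right) \left(- \frac{1}{737796}\right) + \frac{2254248}{18215}\right) - \frac{13169}{10} = \left(\frac{273454626304}{184449} + \frac{2254248}{18215}\right) - \frac{13169}{10} = \frac{4981391811916712}{3359738535} - \frac{13169}{10} = \frac{9953934744479941}{6719477070}$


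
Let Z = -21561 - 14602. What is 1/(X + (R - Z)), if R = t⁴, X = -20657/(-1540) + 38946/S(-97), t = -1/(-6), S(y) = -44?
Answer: 71280/2515562299 ≈ 2.8336e-5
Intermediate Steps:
t = ⅙ (t = -1*(-⅙) = ⅙ ≈ 0.16667)
X = -191779/220 (X = -20657/(-1540) + 38946/(-44) = -20657*(-1/1540) + 38946*(-1/44) = 2951/220 - 19473/22 = -191779/220 ≈ -871.72)
Z = -36163
R = 1/1296 (R = (⅙)⁴ = 1/1296 ≈ 0.00077160)
1/(X + (R - Z)) = 1/(-191779/220 + (1/1296 - 1*(-36163))) = 1/(-191779/220 + (1/1296 + 36163)) = 1/(-191779/220 + 46867249/1296) = 1/(2515562299/71280) = 71280/2515562299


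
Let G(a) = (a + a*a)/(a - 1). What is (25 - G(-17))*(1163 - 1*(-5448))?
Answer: 2386571/9 ≈ 2.6517e+5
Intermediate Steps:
G(a) = (a + a²)/(-1 + a)
(25 - G(-17))*(1163 - 1*(-5448)) = (25 - (-17)*(1 - 17)/(-1 - 17))*(1163 - 1*(-5448)) = (25 - (-17)*(-16)/(-18))*(1163 + 5448) = (25 - (-17)*(-1)*(-16)/18)*6611 = (25 - 1*(-136/9))*6611 = (25 + 136/9)*6611 = (361/9)*6611 = 2386571/9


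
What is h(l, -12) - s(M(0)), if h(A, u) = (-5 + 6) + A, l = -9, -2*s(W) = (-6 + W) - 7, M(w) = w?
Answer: -29/2 ≈ -14.500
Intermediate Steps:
s(W) = 13/2 - W/2 (s(W) = -((-6 + W) - 7)/2 = -(-13 + W)/2 = 13/2 - W/2)
h(A, u) = 1 + A
h(l, -12) - s(M(0)) = (1 - 9) - (13/2 - ½*0) = -8 - (13/2 + 0) = -8 - 1*13/2 = -8 - 13/2 = -29/2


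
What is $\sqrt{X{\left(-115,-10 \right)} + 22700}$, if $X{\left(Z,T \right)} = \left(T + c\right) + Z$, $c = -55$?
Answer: $2 \sqrt{5630} \approx 150.07$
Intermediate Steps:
$X{\left(Z,T \right)} = -55 + T + Z$ ($X{\left(Z,T \right)} = \left(T - 55\right) + Z = \left(-55 + T\right) + Z = -55 + T + Z$)
$\sqrt{X{\left(-115,-10 \right)} + 22700} = \sqrt{\left(-55 - 10 - 115\right) + 22700} = \sqrt{-180 + 22700} = \sqrt{22520} = 2 \sqrt{5630}$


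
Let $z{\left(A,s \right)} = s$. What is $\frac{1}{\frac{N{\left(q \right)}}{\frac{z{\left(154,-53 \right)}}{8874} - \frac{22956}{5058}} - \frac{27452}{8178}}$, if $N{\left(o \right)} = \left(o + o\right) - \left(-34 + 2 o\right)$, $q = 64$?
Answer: $- \frac{46337369889}{502220190370} \approx -0.092265$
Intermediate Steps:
$N{\left(o \right)} = 34$ ($N{\left(o \right)} = 2 o - \left(-34 + 2 o\right) = 34$)
$\frac{1}{\frac{N{\left(q \right)}}{\frac{z{\left(154,-53 \right)}}{8874} - \frac{22956}{5058}} - \frac{27452}{8178}} = \frac{1}{\frac{34}{- \frac{53}{8874} - \frac{22956}{5058}} - \frac{27452}{8178}} = \frac{1}{\frac{34}{\left(-53\right) \frac{1}{8874} - \frac{3826}{843}} - \frac{13726}{4089}} = \frac{1}{\frac{34}{- \frac{53}{8874} - \frac{3826}{843}} - \frac{13726}{4089}} = \frac{1}{\frac{34}{- \frac{11332201}{2493594}} - \frac{13726}{4089}} = \frac{1}{34 \left(- \frac{2493594}{11332201}\right) - \frac{13726}{4089}} = \frac{1}{- \frac{84782196}{11332201} - \frac{13726}{4089}} = \frac{1}{- \frac{502220190370}{46337369889}} = - \frac{46337369889}{502220190370}$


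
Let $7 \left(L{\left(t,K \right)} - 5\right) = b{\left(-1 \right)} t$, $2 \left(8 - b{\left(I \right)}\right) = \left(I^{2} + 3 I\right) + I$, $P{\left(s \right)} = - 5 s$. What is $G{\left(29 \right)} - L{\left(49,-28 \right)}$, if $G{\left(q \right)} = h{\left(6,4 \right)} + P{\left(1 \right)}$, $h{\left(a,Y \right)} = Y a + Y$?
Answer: $- \frac{97}{2} \approx -48.5$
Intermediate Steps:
$b{\left(I \right)} = 8 - 2 I - \frac{I^{2}}{2}$ ($b{\left(I \right)} = 8 - \frac{\left(I^{2} + 3 I\right) + I}{2} = 8 - \frac{I^{2} + 4 I}{2} = 8 - \left(\frac{I^{2}}{2} + 2 I\right) = 8 - 2 I - \frac{I^{2}}{2}$)
$L{\left(t,K \right)} = 5 + \frac{19 t}{14}$ ($L{\left(t,K \right)} = 5 + \frac{\left(8 - -2 - \frac{\left(-1\right)^{2}}{2}\right) t}{7} = 5 + \frac{\left(8 + 2 - \frac{1}{2}\right) t}{7} = 5 + \frac{\frac{19}{2} t}{7} = 5 + \frac{19 t}{14}$)
$h{\left(a,Y \right)} = Y + Y a$
$G{\left(q \right)} = 23$ ($G{\left(q \right)} = 4 \left(1 + 6\right) - 5 = 4 \cdot 7 - 5 = 28 - 5 = 23$)
$G{\left(29 \right)} - L{\left(49,-28 \right)} = 23 - \left(5 + \frac{19}{14} \cdot 49\right) = 23 - \left(5 + \frac{133}{2}\right) = 23 - \frac{143}{2} = - \frac{97}{2}$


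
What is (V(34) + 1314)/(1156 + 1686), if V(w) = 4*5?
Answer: 23/49 ≈ 0.46939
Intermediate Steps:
V(w) = 20
(V(34) + 1314)/(1156 + 1686) = (20 + 1314)/(1156 + 1686) = 1334/2842 = 1334*(1/2842) = 23/49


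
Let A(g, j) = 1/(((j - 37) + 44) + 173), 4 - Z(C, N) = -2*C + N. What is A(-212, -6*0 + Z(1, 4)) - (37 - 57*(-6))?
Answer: -68977/182 ≈ -378.99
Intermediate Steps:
Z(C, N) = 4 - N + 2*C (Z(C, N) = 4 - (-2*C + N) = 4 - (N - 2*C) = 4 + (-N + 2*C) = 4 - N + 2*C)
A(g, j) = 1/(180 + j) (A(g, j) = 1/(((-37 + j) + 44) + 173) = 1/((7 + j) + 173) = 1/(180 + j))
A(-212, -6*0 + Z(1, 4)) - (37 - 57*(-6)) = 1/(180 + (-6*0 + (4 - 1*4 + 2*1))) - (37 - 57*(-6)) = 1/(180 + (0 + (4 - 4 + 2))) - (37 + 342) = 1/(180 + (0 + 2)) - 1*379 = 1/(180 + 2) - 379 = 1/182 - 379 = -68977/182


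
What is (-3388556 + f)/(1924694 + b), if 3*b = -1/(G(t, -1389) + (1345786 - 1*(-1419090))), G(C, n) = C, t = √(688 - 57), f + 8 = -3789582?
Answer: -950534330006991008505261732/254869115473321517247697717 + 21534438*√631/254869115473321517247697717 ≈ -3.7295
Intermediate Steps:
f = -3789590 (f = -8 - 3789582 = -3789590)
t = √631 ≈ 25.120
b = -1/(3*(2764876 + √631)) (b = (-1/(√631 + (1345786 - 1*(-1419090))))/3 = (-1/(√631 + (1345786 + 1419090)))/3 = (-1/(√631 + 2764876))/3 = (-1/(2764876 + √631))/3 = -1/(3*(2764876 + √631)) ≈ -1.2056e-7)
(-3388556 + f)/(1924694 + b) = (-3388556 - 3789590)/(1924694 + (-2764876/22933617884235 + √631/22933617884235)) = -7178146/(44140196740077034214/22933617884235 + √631/22933617884235)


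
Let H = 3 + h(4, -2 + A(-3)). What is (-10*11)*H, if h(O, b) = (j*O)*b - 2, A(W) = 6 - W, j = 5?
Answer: -15510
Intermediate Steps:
h(O, b) = -2 + 5*O*b (h(O, b) = (5*O)*b - 2 = 5*O*b - 2 = -2 + 5*O*b)
H = 141 (H = 3 + (-2 + 5*4*(-2 + (6 - 1*(-3)))) = 3 + (-2 + 5*4*(-2 + (6 + 3))) = 3 + (-2 + 5*4*(-2 + 9)) = 3 + (-2 + 5*4*7) = 3 + (-2 + 140) = 3 + 138 = 141)
(-10*11)*H = -10*11*141 = -110*141 = -15510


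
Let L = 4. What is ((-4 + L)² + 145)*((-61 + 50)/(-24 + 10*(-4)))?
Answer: 1595/64 ≈ 24.922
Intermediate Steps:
((-4 + L)² + 145)*((-61 + 50)/(-24 + 10*(-4))) = ((-4 + 4)² + 145)*((-61 + 50)/(-24 + 10*(-4))) = (0² + 145)*(-11/(-24 - 40)) = (0 + 145)*(-11/(-64)) = 145*(-11*(-1/64)) = 145*(11/64) = 1595/64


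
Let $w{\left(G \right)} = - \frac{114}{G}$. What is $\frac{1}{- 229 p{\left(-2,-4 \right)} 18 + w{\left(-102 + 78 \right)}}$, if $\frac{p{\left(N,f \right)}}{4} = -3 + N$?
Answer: $\frac{4}{329779} \approx 1.2129 \cdot 10^{-5}$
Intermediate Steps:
$p{\left(N,f \right)} = -12 + 4 N$ ($p{\left(N,f \right)} = 4 \left(-3 + N\right) = -12 + 4 N$)
$\frac{1}{- 229 p{\left(-2,-4 \right)} 18 + w{\left(-102 + 78 \right)}} = \frac{1}{- 229 \left(-12 + 4 \left(-2\right)\right) 18 - \frac{114}{-102 + 78}} = \frac{1}{- 229 \left(-12 - 8\right) 18 - \frac{114}{-24}} = \frac{1}{- 229 \left(\left(-20\right) 18\right) - - \frac{19}{4}} = \frac{1}{\left(-229\right) \left(-360\right) + \frac{19}{4}} = \frac{1}{82440 + \frac{19}{4}} = \frac{1}{\frac{329779}{4}} = \frac{4}{329779}$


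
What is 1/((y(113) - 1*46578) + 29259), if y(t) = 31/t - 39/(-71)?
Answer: -8023/138943729 ≈ -5.7743e-5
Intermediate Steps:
y(t) = 39/71 + 31/t (y(t) = 31/t - 39*(-1/71) = 31/t + 39/71 = 39/71 + 31/t)
1/((y(113) - 1*46578) + 29259) = 1/(((39/71 + 31/113) - 1*46578) + 29259) = 1/(((39/71 + 31*(1/113)) - 46578) + 29259) = 1/(((39/71 + 31/113) - 46578) + 29259) = 1/((6608/8023 - 46578) + 29259) = 1/(-373688686/8023 + 29259) = 1/(-138943729/8023) = -8023/138943729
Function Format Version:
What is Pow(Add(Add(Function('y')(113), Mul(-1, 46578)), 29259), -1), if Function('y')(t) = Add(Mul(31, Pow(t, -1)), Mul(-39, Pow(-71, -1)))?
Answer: Rational(-8023, 138943729) ≈ -5.7743e-5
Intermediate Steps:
Function('y')(t) = Add(Rational(39, 71), Mul(31, Pow(t, -1))) (Function('y')(t) = Add(Mul(31, Pow(t, -1)), Mul(-39, Rational(-1, 71))) = Add(Mul(31, Pow(t, -1)), Rational(39, 71)) = Add(Rational(39, 71), Mul(31, Pow(t, -1))))
Pow(Add(Add(Function('y')(113), Mul(-1, 46578)), 29259), -1) = Pow(Add(Add(Add(Rational(39, 71), Mul(31, Pow(113, -1))), Mul(-1, 46578)), 29259), -1) = Pow(Add(Add(Add(Rational(39, 71), Mul(31, Rational(1, 113))), -46578), 29259), -1) = Pow(Add(Add(Add(Rational(39, 71), Rational(31, 113)), -46578), 29259), -1) = Pow(Add(Add(Rational(6608, 8023), -46578), 29259), -1) = Pow(Add(Rational(-373688686, 8023), 29259), -1) = Pow(Rational(-138943729, 8023), -1) = Rational(-8023, 138943729)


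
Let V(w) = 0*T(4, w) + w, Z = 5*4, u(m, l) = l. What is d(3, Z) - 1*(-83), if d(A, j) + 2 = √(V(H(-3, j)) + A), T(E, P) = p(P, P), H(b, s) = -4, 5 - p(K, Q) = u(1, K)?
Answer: 81 + I ≈ 81.0 + 1.0*I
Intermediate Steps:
p(K, Q) = 5 - K
T(E, P) = 5 - P
Z = 20
V(w) = w (V(w) = 0*(5 - w) + w = 0 + w = w)
d(A, j) = -2 + √(-4 + A)
d(3, Z) - 1*(-83) = (-2 + √(-4 + 3)) - 1*(-83) = (-2 + √(-1)) + 83 = (-2 + I) + 83 = 81 + I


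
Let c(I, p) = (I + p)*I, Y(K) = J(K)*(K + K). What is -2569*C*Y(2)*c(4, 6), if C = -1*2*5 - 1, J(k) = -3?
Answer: -13564320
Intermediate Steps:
C = -11 (C = -2*5 - 1 = -10 - 1 = -11)
Y(K) = -6*K (Y(K) = -3*(K + K) = -6*K)
c(I, p) = I*(I + p)
-2569*C*Y(2)*c(4, 6) = -2569*(-(-66)*2)*4*(4 + 6) = -2569*(-11*(-12))*4*10 = -339108*40 = -2569*5280 = -13564320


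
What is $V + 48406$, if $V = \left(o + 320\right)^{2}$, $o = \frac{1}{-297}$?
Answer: $\frac{13302256375}{88209} \approx 1.508 \cdot 10^{5}$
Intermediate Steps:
$o = - \frac{1}{297} \approx -0.003367$
$V = \frac{9032411521}{88209}$ ($V = \left(- \frac{1}{297} + 320\right)^{2} = \left(\frac{95039}{297}\right)^{2} = \frac{9032411521}{88209} \approx 1.024 \cdot 10^{5}$)
$V + 48406 = \frac{9032411521}{88209} + 48406 = \frac{13302256375}{88209}$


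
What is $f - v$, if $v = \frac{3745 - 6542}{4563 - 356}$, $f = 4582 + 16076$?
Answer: $\frac{86911003}{4207} \approx 20659.0$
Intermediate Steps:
$f = 20658$
$v = - \frac{2797}{4207} \approx -0.66484$
$f - v = 20658 - - \frac{2797}{4207} = 20658 + \frac{2797}{4207} = \frac{86911003}{4207}$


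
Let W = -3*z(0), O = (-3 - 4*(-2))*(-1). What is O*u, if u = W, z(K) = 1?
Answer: 15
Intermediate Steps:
O = -5 (O = (-3 + 8)*(-1) = 5*(-1) = -5)
W = -3 (W = -3*1 = -3)
u = -3
O*u = -5*(-3) = 15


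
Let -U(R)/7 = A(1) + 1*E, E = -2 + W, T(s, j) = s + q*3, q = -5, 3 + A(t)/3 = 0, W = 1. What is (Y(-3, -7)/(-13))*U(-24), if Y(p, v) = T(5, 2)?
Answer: 700/13 ≈ 53.846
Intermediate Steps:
A(t) = -9 (A(t) = -9 + 3*0 = -9 + 0 = -9)
T(s, j) = -15 + s (T(s, j) = s - 5*3 = s - 15 = -15 + s)
E = -1 (E = -2 + 1 = -1)
Y(p, v) = -10 (Y(p, v) = -15 + 5 = -10)
U(R) = 70 (U(R) = -7*(-9 + 1*(-1)) = -7*(-9 - 1) = -7*(-10) = 70)
(Y(-3, -7)/(-13))*U(-24) = -10/(-13)*70 = -10*(-1/13)*70 = (10/13)*70 = 700/13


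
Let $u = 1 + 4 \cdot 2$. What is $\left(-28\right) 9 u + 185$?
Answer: $-2083$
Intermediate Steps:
$u = 9$ ($u = 1 + 8 = 9$)
$\left(-28\right) 9 u + 185 = \left(-28\right) 9 \cdot 9 + 185 = \left(-252\right) 9 + 185 = -2268 + 185 = -2083$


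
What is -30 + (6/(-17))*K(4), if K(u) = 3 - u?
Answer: -504/17 ≈ -29.647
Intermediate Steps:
-30 + (6/(-17))*K(4) = -30 + (6/(-17))*(3 - 1*4) = -30 + (-1/17*6)*(3 - 4) = -30 - 6/17*(-1) = -30 + 6/17 = -504/17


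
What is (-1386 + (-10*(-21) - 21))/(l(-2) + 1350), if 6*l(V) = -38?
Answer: -3591/4031 ≈ -0.89085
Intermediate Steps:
l(V) = -19/3 (l(V) = (⅙)*(-38) = -19/3)
(-1386 + (-10*(-21) - 21))/(l(-2) + 1350) = (-1386 + (-10*(-21) - 21))/(-19/3 + 1350) = (-1386 + (210 - 21))/(4031/3) = (-1386 + 189)*(3/4031) = -1197*3/4031 = -3591/4031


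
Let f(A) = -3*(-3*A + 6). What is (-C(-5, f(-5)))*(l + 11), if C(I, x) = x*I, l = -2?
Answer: -2835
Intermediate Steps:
f(A) = -18 + 9*A (f(A) = -3*(6 - 3*A) = -18 + 9*A)
C(I, x) = I*x
(-C(-5, f(-5)))*(l + 11) = (-(-5)*(-18 + 9*(-5)))*(-2 + 11) = -(-5)*(-18 - 45)*9 = -(-5)*(-63)*9 = -1*315*9 = -315*9 = -2835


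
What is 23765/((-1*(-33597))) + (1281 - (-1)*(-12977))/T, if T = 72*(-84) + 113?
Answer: 533995787/199398195 ≈ 2.6780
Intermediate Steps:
T = -5935 (T = -6048 + 113 = -5935)
23765/((-1*(-33597))) + (1281 - (-1)*(-12977))/T = 23765/((-1*(-33597))) + (1281 - (-1)*(-12977))/(-5935) = 23765/33597 + (1281 - 1*12977)*(-1/5935) = 23765*(1/33597) + (1281 - 12977)*(-1/5935) = 23765/33597 - 11696*(-1/5935) = 23765/33597 + 11696/5935 = 533995787/199398195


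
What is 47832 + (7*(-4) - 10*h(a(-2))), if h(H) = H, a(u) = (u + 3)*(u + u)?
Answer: 47844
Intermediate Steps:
a(u) = 2*u*(3 + u) (a(u) = (3 + u)*(2*u) = 2*u*(3 + u))
47832 + (7*(-4) - 10*h(a(-2))) = 47832 + (7*(-4) - 20*(-2)*(3 - 2)) = 47832 + (-28 - 20*(-2)) = 47832 + (-28 - 10*(-4)) = 47832 + (-28 + 40) = 47832 + 12 = 47844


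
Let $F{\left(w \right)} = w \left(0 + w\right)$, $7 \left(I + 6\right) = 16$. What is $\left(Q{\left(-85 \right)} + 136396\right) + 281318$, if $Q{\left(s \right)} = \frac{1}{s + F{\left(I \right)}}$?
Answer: $\frac{1457404097}{3489} \approx 4.1771 \cdot 10^{5}$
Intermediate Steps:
$I = - \frac{26}{7}$ ($I = -6 + \frac{1}{7} \cdot 16 = -6 + \frac{16}{7} = - \frac{26}{7} \approx -3.7143$)
$F{\left(w \right)} = w^{2}$ ($F{\left(w \right)} = w w = w^{2}$)
$Q{\left(s \right)} = \frac{1}{\frac{676}{49} + s}$ ($Q{\left(s \right)} = \frac{1}{s + \left(- \frac{26}{7}\right)^{2}} = \frac{1}{s + \frac{676}{49}} = \frac{1}{\frac{676}{49} + s}$)
$\left(Q{\left(-85 \right)} + 136396\right) + 281318 = \left(\frac{49}{676 + 49 \left(-85\right)} + 136396\right) + 281318 = \left(\frac{49}{676 - 4165} + 136396\right) + 281318 = \left(\frac{49}{-3489} + 136396\right) + 281318 = \left(49 \left(- \frac{1}{3489}\right) + 136396\right) + 281318 = \left(- \frac{49}{3489} + 136396\right) + 281318 = \frac{475885595}{3489} + 281318 = \frac{1457404097}{3489}$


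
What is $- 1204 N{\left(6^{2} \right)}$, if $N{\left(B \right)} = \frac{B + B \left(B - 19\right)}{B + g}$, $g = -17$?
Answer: $- \frac{780192}{19} \approx -41063.0$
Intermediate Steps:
$N{\left(B \right)} = \frac{B + B \left(-19 + B\right)}{-17 + B}$ ($N{\left(B \right)} = \frac{B + B \left(B - 19\right)}{B - 17} = \frac{B + B \left(-19 + B\right)}{-17 + B}$)
$- 1204 N{\left(6^{2} \right)} = - 1204 \frac{6^{2} \left(-18 + 6^{2}\right)}{-17 + 6^{2}} = - 1204 \frac{36 \left(-18 + 36\right)}{-17 + 36} = - 1204 \cdot 36 \cdot \frac{1}{19} \cdot 18 = \left(-1204\right) \frac{648}{19} = - \frac{780192}{19}$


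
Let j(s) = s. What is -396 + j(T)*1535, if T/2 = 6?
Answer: 18024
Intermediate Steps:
T = 12 (T = 2*6 = 12)
-396 + j(T)*1535 = -396 + 12*1535 = -396 + 18420 = 18024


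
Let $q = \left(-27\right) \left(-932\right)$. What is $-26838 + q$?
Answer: $-1674$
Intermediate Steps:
$q = 25164$
$-26838 + q = -26838 + 25164 = -1674$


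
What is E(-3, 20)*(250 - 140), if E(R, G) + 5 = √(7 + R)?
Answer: -330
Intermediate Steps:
E(R, G) = -5 + √(7 + R)
E(-3, 20)*(250 - 140) = (-5 + √(7 - 3))*(250 - 140) = (-5 + √4)*110 = (-5 + 2)*110 = -3*110 = -330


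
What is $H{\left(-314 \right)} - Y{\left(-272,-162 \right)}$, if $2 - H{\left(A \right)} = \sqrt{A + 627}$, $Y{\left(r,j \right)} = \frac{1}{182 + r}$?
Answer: $\frac{181}{90} - \sqrt{313} \approx -15.681$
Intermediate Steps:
$H{\left(A \right)} = 2 - \sqrt{627 + A}$ ($H{\left(A \right)} = 2 - \sqrt{A + 627} = 2 - \sqrt{627 + A}$)
$H{\left(-314 \right)} - Y{\left(-272,-162 \right)} = \left(2 - \sqrt{627 - 314}\right) - \frac{1}{182 - 272} = \left(2 - \sqrt{313}\right) - \frac{1}{-90} = \left(2 - \sqrt{313}\right) - - \frac{1}{90} = \left(2 - \sqrt{313}\right) + \frac{1}{90} = \frac{181}{90} - \sqrt{313}$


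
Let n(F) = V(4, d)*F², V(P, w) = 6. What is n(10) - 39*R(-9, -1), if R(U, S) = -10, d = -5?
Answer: 990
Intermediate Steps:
n(F) = 6*F²
n(10) - 39*R(-9, -1) = 6*10² - 39*(-10) = 6*100 + 390 = 600 + 390 = 990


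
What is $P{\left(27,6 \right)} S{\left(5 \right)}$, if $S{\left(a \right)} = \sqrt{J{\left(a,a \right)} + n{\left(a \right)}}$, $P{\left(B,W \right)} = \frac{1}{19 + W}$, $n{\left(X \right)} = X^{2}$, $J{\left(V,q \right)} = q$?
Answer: $\frac{\sqrt{30}}{25} \approx 0.21909$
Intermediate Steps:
$S{\left(a \right)} = \sqrt{a + a^{2}}$
$P{\left(27,6 \right)} S{\left(5 \right)} = \frac{\sqrt{5 \left(1 + 5\right)}}{19 + 6} = \frac{\sqrt{5 \cdot 6}}{25} = \frac{\sqrt{30}}{25}$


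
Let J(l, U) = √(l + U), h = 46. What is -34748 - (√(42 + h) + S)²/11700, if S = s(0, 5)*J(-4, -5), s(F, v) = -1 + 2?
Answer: -406551679/11700 - I*√22/975 ≈ -34748.0 - 0.0048107*I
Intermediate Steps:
s(F, v) = 1
J(l, U) = √(U + l)
S = 3*I (S = 1*√(-5 - 4) = 1*√(-9) = 1*(3*I) = 3*I ≈ 3.0*I)
-34748 - (√(42 + h) + S)²/11700 = -34748 - (√(42 + 46) + 3*I)²/11700 = -34748 - (√88 + 3*I)²/11700 = -34748 - (2*√22 + 3*I)²/11700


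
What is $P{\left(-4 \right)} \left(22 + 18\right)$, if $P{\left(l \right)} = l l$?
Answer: $640$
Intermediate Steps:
$P{\left(l \right)} = l^{2}$
$P{\left(-4 \right)} \left(22 + 18\right) = \left(-4\right)^{2} \left(22 + 18\right) = 16 \cdot 40 = 640$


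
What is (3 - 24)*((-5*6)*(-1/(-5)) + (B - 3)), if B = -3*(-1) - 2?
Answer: 168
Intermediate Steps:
B = 1 (B = 3 - 2 = 1)
(3 - 24)*((-5*6)*(-1/(-5)) + (B - 3)) = (3 - 24)*((-5*6)*(-1/(-5)) + (1 - 3)) = -21*(-(-30)*(-1)/5 - 2) = -21*(-30*⅕ - 2) = -21*(-6 - 2) = -21*(-8) = 168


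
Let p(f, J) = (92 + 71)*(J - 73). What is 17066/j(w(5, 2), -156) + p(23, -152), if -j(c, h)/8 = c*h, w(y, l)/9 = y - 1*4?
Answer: -205958267/5616 ≈ -36674.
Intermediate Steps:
w(y, l) = -36 + 9*y (w(y, l) = 9*(y - 1*4) = 9*(y - 4) = 9*(-4 + y) = -36 + 9*y)
p(f, J) = -11899 + 163*J (p(f, J) = 163*(-73 + J) = -11899 + 163*J)
j(c, h) = -8*c*h
17066/j(w(5, 2), -156) + p(23, -152) = 17066/((-8*(-36 + 9*5)*(-156))) + (-11899 + 163*(-152)) = 17066/((-8*(-36 + 45)*(-156))) + (-11899 - 24776) = 17066/((-8*9*(-156))) - 36675 = 17066/11232 - 36675 = 17066*(1/11232) - 36675 = 8533/5616 - 36675 = -205958267/5616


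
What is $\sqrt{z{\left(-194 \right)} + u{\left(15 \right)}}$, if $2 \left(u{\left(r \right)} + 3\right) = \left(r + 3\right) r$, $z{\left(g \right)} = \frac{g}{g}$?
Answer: $\sqrt{133} \approx 11.533$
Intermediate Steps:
$z{\left(g \right)} = 1$
$u{\left(r \right)} = -3 + \frac{r \left(3 + r\right)}{2}$ ($u{\left(r \right)} = -3 + \frac{\left(r + 3\right) r}{2} = -3 + \frac{\left(3 + r\right) r}{2} = -3 + \frac{r \left(3 + r\right)}{2}$)
$\sqrt{z{\left(-194 \right)} + u{\left(15 \right)}} = \sqrt{1 + \left(-3 + \frac{15^{2}}{2} + \frac{3}{2} \cdot 15\right)} = \sqrt{1 + \left(-3 + \frac{1}{2} \cdot 225 + \frac{45}{2}\right)} = \sqrt{1 + \left(-3 + \frac{225}{2} + \frac{45}{2}\right)} = \sqrt{1 + 132} = \sqrt{133}$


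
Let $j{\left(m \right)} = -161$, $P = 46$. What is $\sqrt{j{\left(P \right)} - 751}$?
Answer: $4 i \sqrt{57} \approx 30.199 i$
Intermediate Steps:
$\sqrt{j{\left(P \right)} - 751} = \sqrt{-161 - 751} = \sqrt{-912} = 4 i \sqrt{57}$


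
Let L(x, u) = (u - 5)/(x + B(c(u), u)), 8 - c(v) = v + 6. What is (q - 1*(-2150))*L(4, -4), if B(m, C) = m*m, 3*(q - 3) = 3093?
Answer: -3582/5 ≈ -716.40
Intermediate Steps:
q = 1034 (q = 3 + (⅓)*3093 = 3 + 1031 = 1034)
c(v) = 2 - v (c(v) = 8 - (v + 6) = 8 - (6 + v) = 8 + (-6 - v) = 2 - v)
B(m, C) = m²
L(x, u) = (-5 + u)/(x + (2 - u)²) (L(x, u) = (u - 5)/(x + (2 - u)²) = (-5 + u)/(x + (2 - u)²))
(q - 1*(-2150))*L(4, -4) = (1034 - 1*(-2150))*((-5 - 4)/(4 + (-2 - 4)²)) = (1034 + 2150)*(-9/(4 + (-6)²)) = 3184*(-9/(4 + 36)) = 3184*(-9/40) = -3582/5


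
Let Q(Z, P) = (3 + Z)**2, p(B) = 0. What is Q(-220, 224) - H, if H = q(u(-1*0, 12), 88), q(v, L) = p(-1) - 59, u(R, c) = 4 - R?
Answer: 47148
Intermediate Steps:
q(v, L) = -59 (q(v, L) = 0 - 59 = -59)
H = -59
Q(-220, 224) - H = (3 - 220)**2 - 1*(-59) = (-217)**2 + 59 = 47089 + 59 = 47148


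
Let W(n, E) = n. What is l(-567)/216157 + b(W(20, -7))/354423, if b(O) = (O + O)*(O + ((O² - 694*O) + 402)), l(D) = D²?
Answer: 1039971607/76611012411 ≈ 0.013575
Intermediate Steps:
b(O) = 2*O*(402 + O² - 693*O) (b(O) = (2*O)*(O + (402 + O² - 694*O)) = (2*O)*(402 + O² - 693*O) = 2*O*(402 + O² - 693*O))
l(-567)/216157 + b(W(20, -7))/354423 = (-567)²/216157 + (2*20*(402 + 20² - 693*20))/354423 = 321489*(1/216157) + (2*20*(402 + 400 - 13860))*(1/354423) = 321489/216157 + (2*20*(-13058))*(1/354423) = 321489/216157 - 522320*1/354423 = 321489/216157 - 522320/354423 = 1039971607/76611012411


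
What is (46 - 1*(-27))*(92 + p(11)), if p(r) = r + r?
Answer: 8322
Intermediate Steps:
p(r) = 2*r
(46 - 1*(-27))*(92 + p(11)) = (46 - 1*(-27))*(92 + 2*11) = (46 + 27)*(92 + 22) = 73*114 = 8322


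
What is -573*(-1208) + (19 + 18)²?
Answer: 693553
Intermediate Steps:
-573*(-1208) + (19 + 18)² = 692184 + 37² = 692184 + 1369 = 693553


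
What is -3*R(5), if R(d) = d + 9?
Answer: -42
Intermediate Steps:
R(d) = 9 + d
-3*R(5) = -3*(9 + 5) = -3*14 = -42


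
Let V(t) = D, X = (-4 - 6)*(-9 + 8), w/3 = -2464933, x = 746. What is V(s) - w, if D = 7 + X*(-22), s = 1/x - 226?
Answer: 7394586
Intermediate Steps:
s = -168595/746 (s = 1/746 - 226 = -168595/746 ≈ -226.00)
w = -7394799 (w = 3*(-2464933) = -7394799)
X = 10 (X = -10*(-1) = 10)
D = -213 (D = 7 + 10*(-22) = 7 - 220 = -213)
V(t) = -213
V(s) - w = -213 - 1*(-7394799) = -213 + 7394799 = 7394586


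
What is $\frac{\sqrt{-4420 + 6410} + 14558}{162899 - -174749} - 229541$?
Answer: $- \frac{38752022505}{168824} + \frac{\sqrt{1990}}{337648} \approx -2.2954 \cdot 10^{5}$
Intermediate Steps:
$\frac{\sqrt{-4420 + 6410} + 14558}{162899 - -174749} - 229541 = \frac{\sqrt{1990} + 14558}{162899 + 174749} - 229541 = \frac{14558 + \sqrt{1990}}{337648} - 229541 = \left(14558 + \sqrt{1990}\right) \frac{1}{337648} - 229541 = \left(\frac{7279}{168824} + \frac{\sqrt{1990}}{337648}\right) - 229541 = - \frac{38752022505}{168824} + \frac{\sqrt{1990}}{337648}$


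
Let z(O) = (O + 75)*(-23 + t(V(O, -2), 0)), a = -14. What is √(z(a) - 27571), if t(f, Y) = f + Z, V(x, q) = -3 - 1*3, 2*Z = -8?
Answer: 172*I ≈ 172.0*I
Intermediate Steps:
Z = -4 (Z = (½)*(-8) = -4)
V(x, q) = -6 (V(x, q) = -3 - 3 = -6)
t(f, Y) = -4 + f (t(f, Y) = f - 4 = -4 + f)
z(O) = -2475 - 33*O (z(O) = (O + 75)*(-23 + (-4 - 6)) = (75 + O)*(-23 - 10) = (75 + O)*(-33) = -2475 - 33*O)
√(z(a) - 27571) = √((-2475 - 33*(-14)) - 27571) = √((-2475 + 462) - 27571) = √(-2013 - 27571) = √(-29584) = 172*I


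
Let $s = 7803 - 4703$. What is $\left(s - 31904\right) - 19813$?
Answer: $-48617$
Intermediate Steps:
$s = 3100$
$\left(s - 31904\right) - 19813 = \left(3100 - 31904\right) - 19813 = -28804 - 19813 = -48617$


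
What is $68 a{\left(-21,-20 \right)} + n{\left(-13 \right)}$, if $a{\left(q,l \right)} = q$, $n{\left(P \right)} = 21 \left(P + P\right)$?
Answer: $-1974$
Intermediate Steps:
$n{\left(P \right)} = 42 P$ ($n{\left(P \right)} = 21 \cdot 2 P = 42 P$)
$68 a{\left(-21,-20 \right)} + n{\left(-13 \right)} = 68 \left(-21\right) + 42 \left(-13\right) = -1428 - 546 = -1974$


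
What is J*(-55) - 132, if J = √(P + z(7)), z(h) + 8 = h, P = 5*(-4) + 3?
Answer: -132 - 165*I*√2 ≈ -132.0 - 233.35*I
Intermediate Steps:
P = -17 (P = -20 + 3 = -17)
z(h) = -8 + h
J = 3*I*√2 (J = √(-17 + (-8 + 7)) = √(-17 - 1) = √(-18) = 3*I*√2 ≈ 4.2426*I)
J*(-55) - 132 = (3*I*√2)*(-55) - 132 = -165*I*√2 - 132 = -132 - 165*I*√2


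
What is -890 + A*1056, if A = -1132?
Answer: -1196282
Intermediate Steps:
-890 + A*1056 = -890 - 1132*1056 = -890 - 1195392 = -1196282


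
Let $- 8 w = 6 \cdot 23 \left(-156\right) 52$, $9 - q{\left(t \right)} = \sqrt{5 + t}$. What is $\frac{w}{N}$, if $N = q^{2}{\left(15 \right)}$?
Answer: $\frac{139932}{\left(9 - 2 \sqrt{5}\right)^{2}} \approx 6825.4$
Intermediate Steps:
$q{\left(t \right)} = 9 - \sqrt{5 + t}$
$w = 139932$ ($w = - \frac{6 \cdot 23 \left(-156\right) 52}{8} = - \frac{138 \left(-156\right) 52}{8} = - \frac{\left(-21528\right) 52}{8} = \left(- \frac{1}{8}\right) \left(-1119456\right) = 139932$)
$N = \left(9 - 2 \sqrt{5}\right)^{2}$ ($N = \left(9 - \sqrt{5 + 15}\right)^{2} = \left(9 - \sqrt{20}\right)^{2} = \left(9 - 2 \sqrt{5}\right)^{2} \approx 20.502$)
$\frac{w}{N} = \frac{139932}{101 - 36 \sqrt{5}}$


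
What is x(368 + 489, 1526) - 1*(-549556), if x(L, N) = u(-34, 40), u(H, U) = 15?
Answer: 549571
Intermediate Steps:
x(L, N) = 15
x(368 + 489, 1526) - 1*(-549556) = 15 - 1*(-549556) = 15 + 549556 = 549571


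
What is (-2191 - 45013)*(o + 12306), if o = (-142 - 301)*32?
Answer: 88271480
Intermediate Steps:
o = -14176 (o = -443*32 = -14176)
(-2191 - 45013)*(o + 12306) = (-2191 - 45013)*(-14176 + 12306) = -47204*(-1870) = 88271480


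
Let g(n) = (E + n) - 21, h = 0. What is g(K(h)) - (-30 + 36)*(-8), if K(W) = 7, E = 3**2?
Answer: 43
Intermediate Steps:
E = 9
g(n) = -12 + n (g(n) = (9 + n) - 21 = -12 + n)
g(K(h)) - (-30 + 36)*(-8) = (-12 + 7) - (-30 + 36)*(-8) = -5 - 6*(-8) = -5 - 1*(-48) = -5 + 48 = 43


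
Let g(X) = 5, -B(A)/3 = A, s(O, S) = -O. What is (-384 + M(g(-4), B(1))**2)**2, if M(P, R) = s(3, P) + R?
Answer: 121104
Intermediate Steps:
B(A) = -3*A
M(P, R) = -3 + R (M(P, R) = -1*3 + R = -3 + R)
(-384 + M(g(-4), B(1))**2)**2 = (-384 + (-3 - 3*1)**2)**2 = (-384 + (-3 - 3)**2)**2 = (-384 + (-6)**2)**2 = (-384 + 36)**2 = (-348)**2 = 121104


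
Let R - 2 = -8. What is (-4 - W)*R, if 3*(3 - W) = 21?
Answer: 0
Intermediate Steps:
R = -6 (R = 2 - 8 = -6)
W = -4 (W = 3 - ⅓*21 = 3 - 7 = -4)
(-4 - W)*R = (-4 - 1*(-4))*(-6) = (-4 + 4)*(-6) = 0*(-6) = 0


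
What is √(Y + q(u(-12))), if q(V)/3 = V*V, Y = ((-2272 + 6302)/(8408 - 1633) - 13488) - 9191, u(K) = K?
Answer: I*√40844956045/1355 ≈ 149.15*I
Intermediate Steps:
Y = -30729239/1355 (Y = (4030/6775 - 13488) - 9191 = (4030*(1/6775) - 13488) - 9191 = (806/1355 - 13488) - 9191 = -18275434/1355 - 9191 = -30729239/1355 ≈ -22678.)
q(V) = 3*V² (q(V) = 3*(V*V) = 3*V²)
√(Y + q(u(-12))) = √(-30729239/1355 + 3*(-12)²) = √(-30729239/1355 + 3*144) = √(-30729239/1355 + 432) = √(-30143879/1355) = I*√40844956045/1355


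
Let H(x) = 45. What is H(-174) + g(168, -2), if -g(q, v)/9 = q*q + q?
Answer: -255483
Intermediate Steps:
g(q, v) = -9*q - 9*q² (g(q, v) = -9*(q*q + q) = -9*(q² + q) = -9*(q + q²) = -9*q - 9*q²)
H(-174) + g(168, -2) = 45 - 9*168*(1 + 168) = 45 - 9*168*169 = 45 - 255528 = -255483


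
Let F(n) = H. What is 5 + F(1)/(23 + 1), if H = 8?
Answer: 16/3 ≈ 5.3333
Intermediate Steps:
F(n) = 8
5 + F(1)/(23 + 1) = 5 + 8/(23 + 1) = 5 + 8/24 = 5 + (1/24)*8 = 5 + ⅓ = 16/3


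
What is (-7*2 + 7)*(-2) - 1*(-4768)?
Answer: 4782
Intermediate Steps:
(-7*2 + 7)*(-2) - 1*(-4768) = (-14 + 7)*(-2) + 4768 = -7*(-2) + 4768 = 14 + 4768 = 4782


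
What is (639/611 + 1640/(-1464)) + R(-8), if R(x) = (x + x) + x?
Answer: -2691830/111813 ≈ -24.074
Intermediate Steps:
R(x) = 3*x (R(x) = 2*x + x = 3*x)
(639/611 + 1640/(-1464)) + R(-8) = (639/611 + 1640/(-1464)) + 3*(-8) = (639*(1/611) + 1640*(-1/1464)) - 24 = (639/611 - 205/183) - 24 = -8318/111813 - 24 = -2691830/111813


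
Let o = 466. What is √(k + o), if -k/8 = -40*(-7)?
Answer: I*√1774 ≈ 42.119*I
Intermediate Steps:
k = -2240 (k = -(-320)*(-7) = -8*280 = -2240)
√(k + o) = √(-2240 + 466) = √(-1774) = I*√1774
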